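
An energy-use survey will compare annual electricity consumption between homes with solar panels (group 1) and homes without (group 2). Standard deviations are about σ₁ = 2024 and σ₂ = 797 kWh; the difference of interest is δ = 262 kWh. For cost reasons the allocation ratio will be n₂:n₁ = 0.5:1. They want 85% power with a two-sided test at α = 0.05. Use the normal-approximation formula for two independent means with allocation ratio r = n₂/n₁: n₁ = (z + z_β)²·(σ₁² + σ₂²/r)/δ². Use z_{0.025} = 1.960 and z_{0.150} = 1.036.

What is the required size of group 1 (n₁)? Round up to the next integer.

n₁ = 702

n₁ = (z_{α/2} + z_β)² · (σ₁² + σ₂²/r) / δ²
   = (1.960 + 1.036)² · (2024² + 797²/0.5) / 262²
   = 8.9760 · (4096576 + 1270418) / 68644
   = 8.9760 · 5366994 / 68644
   = 701.80
Round up → n₁ = 702; n₂ = r·n₁ = 0.5 × 702 = 351.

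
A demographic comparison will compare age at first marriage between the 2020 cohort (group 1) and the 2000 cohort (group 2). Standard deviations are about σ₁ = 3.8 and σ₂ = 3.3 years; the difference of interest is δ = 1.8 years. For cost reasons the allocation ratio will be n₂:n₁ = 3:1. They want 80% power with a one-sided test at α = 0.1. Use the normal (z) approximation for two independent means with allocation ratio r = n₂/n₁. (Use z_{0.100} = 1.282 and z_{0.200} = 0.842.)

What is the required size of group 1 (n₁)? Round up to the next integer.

n₁ = (z_α + z_β)² · (σ₁² + σ₂²/r) / δ²
   = (1.282 + 0.842)² · (3.8² + 3.3²/3) / 1.8²
   = 4.5114 · (14.44 + 3.63) / 3.24
   = 4.5114 · 18.07 / 3.24
   = 25.16
Round up → n₁ = 26; n₂ = r·n₁ = 3 × 26 = 78.

n₁ = 26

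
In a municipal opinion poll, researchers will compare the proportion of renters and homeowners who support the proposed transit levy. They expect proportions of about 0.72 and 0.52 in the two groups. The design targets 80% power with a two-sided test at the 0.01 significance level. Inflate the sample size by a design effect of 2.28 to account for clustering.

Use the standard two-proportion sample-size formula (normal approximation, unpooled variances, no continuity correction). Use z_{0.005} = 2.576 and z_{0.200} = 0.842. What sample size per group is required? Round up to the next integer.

n = (z_{α/2} + z_β)² · [p₁(1−p₁) + p₂(1−p₂)] / (p₁ − p₂)²
  = (2.576 + 0.842)² · (0.72·0.28 + 0.52·0.48) / (0.20)²
  = (3.418)² · (0.2016 + 0.2496) / 0.0400
  = 11.6827 · 0.4512 / 0.0400
  = 131.78
Design effect: 2.28 × 131.78 = 300.46.
Round up → n = 301 per group.

n = 301 per group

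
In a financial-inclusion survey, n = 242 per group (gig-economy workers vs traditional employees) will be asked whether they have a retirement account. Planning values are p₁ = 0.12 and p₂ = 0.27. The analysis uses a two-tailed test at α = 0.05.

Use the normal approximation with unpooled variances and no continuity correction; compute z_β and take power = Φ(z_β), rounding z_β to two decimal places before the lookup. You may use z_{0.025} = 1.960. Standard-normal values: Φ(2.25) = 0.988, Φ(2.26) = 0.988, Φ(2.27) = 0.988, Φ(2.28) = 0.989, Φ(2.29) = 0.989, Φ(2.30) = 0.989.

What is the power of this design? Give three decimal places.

Power ≈ 0.989

z_β = |p₁−p₂|·√(n/[p₁q₁+p₂q₂]) − z_{α/2}
    = 0.15 · √(242/0.3027) − 1.960
    = 0.15 · 28.2749 − 1.960
    = 4.2412 − 1.960 = 2.2812 → 2.28
Power = Φ(2.28) = 0.989.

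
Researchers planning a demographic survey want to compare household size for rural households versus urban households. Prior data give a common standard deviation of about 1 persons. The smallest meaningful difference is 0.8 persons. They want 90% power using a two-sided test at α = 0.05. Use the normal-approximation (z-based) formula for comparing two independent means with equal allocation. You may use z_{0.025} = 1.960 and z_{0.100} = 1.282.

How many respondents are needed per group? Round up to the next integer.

n = 33 per group

n = (z_{α/2} + z_β)² · (σ₁² + σ₂²) / δ²
  = (1.960 + 1.282)² · (2·1² = 2) / 0.8²
  = 10.5106 · 2 / 0.64
  = 32.85
Round up → n = 33 per group.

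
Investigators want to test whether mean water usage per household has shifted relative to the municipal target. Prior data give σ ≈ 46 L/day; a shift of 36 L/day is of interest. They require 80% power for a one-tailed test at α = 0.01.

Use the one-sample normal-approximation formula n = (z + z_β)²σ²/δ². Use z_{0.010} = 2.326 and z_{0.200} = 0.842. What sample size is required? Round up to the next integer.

n = (z_α + z_β)² · σ² / δ²
  = (2.326 + 0.842)² · 46² / 36²
  = 10.0362 · 2116 / 1296
  = 16.39
Round up → n = 17.

n = 17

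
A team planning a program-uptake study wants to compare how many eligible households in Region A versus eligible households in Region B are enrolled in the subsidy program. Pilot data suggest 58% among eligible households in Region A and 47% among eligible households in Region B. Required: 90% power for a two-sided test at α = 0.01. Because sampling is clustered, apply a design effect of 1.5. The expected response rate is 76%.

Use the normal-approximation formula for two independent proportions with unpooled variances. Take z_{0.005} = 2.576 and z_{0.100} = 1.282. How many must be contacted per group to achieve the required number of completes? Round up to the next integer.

n = (z_{α/2} + z_β)² · [p₁(1−p₁) + p₂(1−p₂)] / (p₁ − p₂)²
  = (2.576 + 1.282)² · (0.58·0.42 + 0.47·0.53) / (0.11)²
  = (3.858)² · (0.2436 + 0.2491) / 0.0121
  = 14.8842 · 0.4927 / 0.0121
  = 606.07
Design effect: 1.5 × 606.07 = 909.10.
Adjust for 76% response: 909.10 / 0.76 = 1196.19.
Round up → n = 1197 per group.

n = 1197 per group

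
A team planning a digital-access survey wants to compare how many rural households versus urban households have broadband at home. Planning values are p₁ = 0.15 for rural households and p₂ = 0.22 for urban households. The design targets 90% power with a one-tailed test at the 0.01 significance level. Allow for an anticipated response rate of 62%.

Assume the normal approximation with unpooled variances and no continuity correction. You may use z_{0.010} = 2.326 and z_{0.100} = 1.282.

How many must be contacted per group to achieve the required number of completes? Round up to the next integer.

n = (z_α + z_β)² · [p₁(1−p₁) + p₂(1−p₂)] / (p₁ − p₂)²
  = (2.326 + 1.282)² · (0.15·0.85 + 0.22·0.78) / (-0.07)²
  = (3.608)² · (0.1275 + 0.1716) / 0.0049
  = 13.0177 · 0.2991 / 0.0049
  = 794.61
Adjust for 62% response: 794.61 / 0.62 = 1281.63.
Round up → n = 1282 per group.

n = 1282 per group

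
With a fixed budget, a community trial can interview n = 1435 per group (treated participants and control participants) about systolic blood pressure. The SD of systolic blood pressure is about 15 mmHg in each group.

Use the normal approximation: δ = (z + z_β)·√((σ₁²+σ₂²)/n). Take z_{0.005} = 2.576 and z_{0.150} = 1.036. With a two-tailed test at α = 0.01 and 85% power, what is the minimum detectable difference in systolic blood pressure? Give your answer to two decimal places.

δ = (z_{α/2} + z_β) · √((σ₁²+σ₂²)/n)
  = (2.576 + 1.036) · √(450/1435)
  = 3.612 · √0.31359
  = 3.612 · 0.5600
  = 2.0227

Minimum detectable difference ≈ 2.02 mmHg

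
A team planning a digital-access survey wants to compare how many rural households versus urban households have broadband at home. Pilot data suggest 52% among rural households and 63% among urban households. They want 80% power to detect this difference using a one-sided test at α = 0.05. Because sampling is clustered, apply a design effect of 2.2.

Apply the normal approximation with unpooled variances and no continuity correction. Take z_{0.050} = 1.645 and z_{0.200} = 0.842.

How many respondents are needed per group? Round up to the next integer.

n = (z_α + z_β)² · [p₁(1−p₁) + p₂(1−p₂)] / (p₁ − p₂)²
  = (1.645 + 0.842)² · (0.52·0.48 + 0.63·0.37) / (-0.11)²
  = (2.487)² · (0.2496 + 0.2331) / 0.0121
  = 6.1852 · 0.4827 / 0.0121
  = 246.74
Design effect: 2.2 × 246.74 = 542.83.
Round up → n = 543 per group.

n = 543 per group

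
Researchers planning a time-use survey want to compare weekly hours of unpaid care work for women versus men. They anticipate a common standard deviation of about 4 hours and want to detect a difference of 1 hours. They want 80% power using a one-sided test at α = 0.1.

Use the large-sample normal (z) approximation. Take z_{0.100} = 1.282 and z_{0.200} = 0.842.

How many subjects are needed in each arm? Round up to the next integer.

n = (z_α + z_β)² · (σ₁² + σ₂²) / δ²
  = (1.282 + 0.842)² · (2·4² = 32) / 1²
  = 4.5114 · 32 / 1
  = 144.36
Round up → n = 145 per group.

n = 145 per group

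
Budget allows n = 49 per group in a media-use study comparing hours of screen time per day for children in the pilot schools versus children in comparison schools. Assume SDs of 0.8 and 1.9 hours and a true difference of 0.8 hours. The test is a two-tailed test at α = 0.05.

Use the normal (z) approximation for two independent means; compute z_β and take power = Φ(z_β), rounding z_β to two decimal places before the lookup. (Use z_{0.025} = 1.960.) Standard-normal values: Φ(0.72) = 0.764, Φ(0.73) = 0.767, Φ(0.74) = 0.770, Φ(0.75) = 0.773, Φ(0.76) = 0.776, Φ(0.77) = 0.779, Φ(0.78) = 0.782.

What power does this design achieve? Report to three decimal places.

z_β = δ·√(n/(σ₁²+σ₂²)) − z_{α/2}
    = 0.8 · √(49/4.25) − 1.960
    = 0.8 · 3.39550 − 1.960
    = 2.7164 − 1.960 = 0.7564 → 0.76
Power = Φ(0.76) = 0.776.

Power ≈ 0.776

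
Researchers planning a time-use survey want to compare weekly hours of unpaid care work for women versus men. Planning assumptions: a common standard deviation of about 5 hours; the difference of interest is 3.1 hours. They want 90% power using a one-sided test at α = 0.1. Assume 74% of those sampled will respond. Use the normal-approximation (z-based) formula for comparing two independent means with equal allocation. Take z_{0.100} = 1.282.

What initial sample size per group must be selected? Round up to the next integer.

n = 47 per group

n = (z_α + z_β)² · (σ₁² + σ₂²) / δ²
  = (1.282 + 1.282)² · (2·5² = 50) / 3.1²
  = 6.5741 · 50 / 9.61
  = 34.20
Adjust for 74% response: 34.20 / 0.74 = 46.22.
Round up → n = 47 per group.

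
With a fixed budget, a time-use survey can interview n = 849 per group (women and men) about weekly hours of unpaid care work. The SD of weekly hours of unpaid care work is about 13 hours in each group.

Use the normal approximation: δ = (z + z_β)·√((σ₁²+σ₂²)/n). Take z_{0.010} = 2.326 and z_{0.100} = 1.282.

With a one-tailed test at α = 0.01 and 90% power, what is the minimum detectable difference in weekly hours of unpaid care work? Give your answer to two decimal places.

δ = (z_α + z_β) · √((σ₁²+σ₂²)/n)
  = (2.326 + 1.282) · √(338/849)
  = 3.608 · √0.39812
  = 3.608 · 0.6310
  = 2.2765

Minimum detectable difference ≈ 2.28 hours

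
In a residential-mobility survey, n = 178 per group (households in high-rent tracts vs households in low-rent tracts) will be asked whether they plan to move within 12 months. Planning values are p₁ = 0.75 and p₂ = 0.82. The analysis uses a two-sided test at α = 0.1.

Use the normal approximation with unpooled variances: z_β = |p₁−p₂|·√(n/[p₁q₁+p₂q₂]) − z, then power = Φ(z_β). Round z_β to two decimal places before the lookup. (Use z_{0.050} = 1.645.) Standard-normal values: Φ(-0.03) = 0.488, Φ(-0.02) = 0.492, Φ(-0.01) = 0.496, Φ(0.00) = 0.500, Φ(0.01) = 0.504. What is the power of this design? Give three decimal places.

Power ≈ 0.488

z_β = |p₁−p₂|·√(n/[p₁q₁+p₂q₂]) − z_{α/2}
    = 0.07 · √(178/0.3351) − 1.645
    = 0.07 · 23.0474 − 1.645
    = 1.6133 − 1.645 = -0.0317 → -0.03
Power = Φ(-0.03) = 0.488.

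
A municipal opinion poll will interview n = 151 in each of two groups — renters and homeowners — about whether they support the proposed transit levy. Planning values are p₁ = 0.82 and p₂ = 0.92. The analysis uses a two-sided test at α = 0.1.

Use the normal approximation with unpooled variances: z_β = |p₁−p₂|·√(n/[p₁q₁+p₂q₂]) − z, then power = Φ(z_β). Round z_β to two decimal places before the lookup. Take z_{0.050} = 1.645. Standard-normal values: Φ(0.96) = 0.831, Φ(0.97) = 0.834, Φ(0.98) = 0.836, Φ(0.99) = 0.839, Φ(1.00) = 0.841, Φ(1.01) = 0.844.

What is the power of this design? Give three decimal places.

z_β = |p₁−p₂|·√(n/[p₁q₁+p₂q₂]) − z_{α/2}
    = 0.10 · √(151/0.2212) − 1.645
    = 0.10 · 26.1274 − 1.645
    = 2.6127 − 1.645 = 0.9677 → 0.97
Power = Φ(0.97) = 0.834.

Power ≈ 0.834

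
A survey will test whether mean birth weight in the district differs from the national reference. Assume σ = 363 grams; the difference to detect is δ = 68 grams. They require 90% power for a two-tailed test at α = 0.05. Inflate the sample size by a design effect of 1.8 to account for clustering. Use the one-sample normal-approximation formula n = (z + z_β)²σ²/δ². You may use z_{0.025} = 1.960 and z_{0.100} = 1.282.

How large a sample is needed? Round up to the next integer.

n = (z_{α/2} + z_β)² · σ² / δ²
  = (1.960 + 1.282)² · 363² / 68²
  = 10.5106 · 131769 / 4624
  = 299.52
Design effect: 1.8 × 299.52 = 539.13.
Round up → n = 540.

n = 540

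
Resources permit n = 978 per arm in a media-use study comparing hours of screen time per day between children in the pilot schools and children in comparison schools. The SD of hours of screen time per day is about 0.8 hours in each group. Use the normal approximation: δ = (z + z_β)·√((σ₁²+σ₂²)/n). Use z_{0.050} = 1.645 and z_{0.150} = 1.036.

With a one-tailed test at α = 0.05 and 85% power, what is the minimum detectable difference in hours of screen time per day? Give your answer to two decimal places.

Minimum detectable difference ≈ 0.10 hours

δ = (z_α + z_β) · √((σ₁²+σ₂²)/n)
  = (1.645 + 1.036) · √(1.28/978)
  = 2.681 · √0.00131
  = 2.681 · 0.0362
  = 0.0970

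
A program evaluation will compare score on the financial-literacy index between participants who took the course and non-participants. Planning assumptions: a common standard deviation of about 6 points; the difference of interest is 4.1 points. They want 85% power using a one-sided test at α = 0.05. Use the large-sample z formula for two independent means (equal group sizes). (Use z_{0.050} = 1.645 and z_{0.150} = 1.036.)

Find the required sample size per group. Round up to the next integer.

n = (z_α + z_β)² · (σ₁² + σ₂²) / δ²
  = (1.645 + 1.036)² · (2·6² = 72) / 4.1²
  = 7.1878 · 72 / 16.81
  = 30.79
Round up → n = 31 per group.

n = 31 per group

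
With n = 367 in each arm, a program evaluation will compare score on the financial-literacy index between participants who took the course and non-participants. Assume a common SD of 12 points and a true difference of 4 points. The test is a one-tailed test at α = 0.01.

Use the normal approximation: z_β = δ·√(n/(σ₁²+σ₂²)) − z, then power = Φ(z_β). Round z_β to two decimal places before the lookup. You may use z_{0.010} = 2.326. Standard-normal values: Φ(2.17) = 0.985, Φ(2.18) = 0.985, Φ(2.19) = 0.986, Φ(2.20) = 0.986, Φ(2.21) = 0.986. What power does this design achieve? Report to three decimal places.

z_β = δ·√(n/(σ₁²+σ₂²)) − z_α
    = 4 · √(367/288) − 2.326
    = 4 · 1.12885 − 2.326
    = 4.5154 − 2.326 = 2.1894 → 2.19
Power = Φ(2.19) = 0.986.

Power ≈ 0.986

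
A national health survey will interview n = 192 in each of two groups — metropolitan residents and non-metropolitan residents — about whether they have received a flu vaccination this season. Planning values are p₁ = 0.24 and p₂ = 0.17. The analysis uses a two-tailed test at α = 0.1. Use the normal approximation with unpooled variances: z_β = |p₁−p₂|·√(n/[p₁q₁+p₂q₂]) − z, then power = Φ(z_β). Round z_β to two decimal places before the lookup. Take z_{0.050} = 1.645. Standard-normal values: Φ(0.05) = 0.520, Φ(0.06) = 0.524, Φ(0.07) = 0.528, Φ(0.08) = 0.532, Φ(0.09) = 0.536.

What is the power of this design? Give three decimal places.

Power ≈ 0.524

z_β = |p₁−p₂|·√(n/[p₁q₁+p₂q₂]) − z_{α/2}
    = 0.07 · √(192/0.3235) − 1.645
    = 0.07 · 24.3620 − 1.645
    = 1.7053 − 1.645 = 0.0603 → 0.06
Power = Φ(0.06) = 0.524.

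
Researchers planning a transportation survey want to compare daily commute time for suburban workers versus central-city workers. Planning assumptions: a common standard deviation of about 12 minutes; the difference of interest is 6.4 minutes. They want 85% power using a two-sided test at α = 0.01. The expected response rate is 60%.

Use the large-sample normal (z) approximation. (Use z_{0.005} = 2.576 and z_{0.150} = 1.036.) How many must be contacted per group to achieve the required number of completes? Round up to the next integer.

n = 153 per group

n = (z_{α/2} + z_β)² · (σ₁² + σ₂²) / δ²
  = (2.576 + 1.036)² · (2·12² = 288) / 6.4²
  = 13.0465 · 288 / 40.96
  = 91.73
Adjust for 60% response: 91.73 / 0.60 = 152.89.
Round up → n = 153 per group.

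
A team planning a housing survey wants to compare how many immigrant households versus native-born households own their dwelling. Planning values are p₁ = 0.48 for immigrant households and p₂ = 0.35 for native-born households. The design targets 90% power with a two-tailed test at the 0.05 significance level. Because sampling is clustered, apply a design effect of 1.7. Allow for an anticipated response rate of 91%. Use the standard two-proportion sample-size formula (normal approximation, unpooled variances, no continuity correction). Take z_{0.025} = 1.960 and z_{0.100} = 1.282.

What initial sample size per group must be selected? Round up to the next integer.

n = 555 per group

n = (z_{α/2} + z_β)² · [p₁(1−p₁) + p₂(1−p₂)] / (p₁ − p₂)²
  = (1.960 + 1.282)² · (0.48·0.52 + 0.35·0.65) / (0.13)²
  = (3.242)² · (0.2496 + 0.2275) / 0.0169
  = 10.5106 · 0.4771 / 0.0169
  = 296.72
Design effect: 1.7 × 296.72 = 504.43.
Adjust for 91% response: 504.43 / 0.91 = 554.31.
Round up → n = 555 per group.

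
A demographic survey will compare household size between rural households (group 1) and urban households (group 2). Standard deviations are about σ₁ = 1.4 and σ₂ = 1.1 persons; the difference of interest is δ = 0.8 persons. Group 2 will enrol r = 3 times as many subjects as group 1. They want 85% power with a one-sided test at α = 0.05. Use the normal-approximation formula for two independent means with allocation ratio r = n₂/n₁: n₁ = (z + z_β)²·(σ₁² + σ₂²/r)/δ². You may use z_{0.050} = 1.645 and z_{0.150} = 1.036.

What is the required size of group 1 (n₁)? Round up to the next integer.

n₁ = (z_α + z_β)² · (σ₁² + σ₂²/r) / δ²
   = (1.645 + 1.036)² · (1.4² + 1.1²/3) / 0.8²
   = 7.1878 · (1.96 + 0.40333) / 0.64
   = 7.1878 · 2.3633 / 0.64
   = 26.54
Round up → n₁ = 27; n₂ = r·n₁ = 3 × 27 = 81.

n₁ = 27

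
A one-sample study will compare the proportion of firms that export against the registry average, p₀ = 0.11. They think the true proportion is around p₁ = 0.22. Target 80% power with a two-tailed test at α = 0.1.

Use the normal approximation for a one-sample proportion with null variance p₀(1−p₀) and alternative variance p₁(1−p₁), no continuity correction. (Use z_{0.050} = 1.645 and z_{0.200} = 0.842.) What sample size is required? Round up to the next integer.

n = [z_{α/2}·√(p₀q₀) + z_β·√(p₁q₁)]² / (p₁ − p₀)²
  = [1.645·√(0.11·0.89) + 0.842·√(0.22·0.78)]² / (0.11)²
  = [1.645·0.3129 + 0.842·0.4142]² / 0.0121
  = [0.8635]² / 0.0121
  = 61.62
Round up → n = 62.

n = 62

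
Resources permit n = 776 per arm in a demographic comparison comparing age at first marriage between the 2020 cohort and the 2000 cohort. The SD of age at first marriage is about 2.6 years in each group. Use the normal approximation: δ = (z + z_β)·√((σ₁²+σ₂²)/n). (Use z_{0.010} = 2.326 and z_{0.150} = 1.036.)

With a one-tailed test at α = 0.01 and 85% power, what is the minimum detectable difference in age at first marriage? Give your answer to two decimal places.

δ = (z_α + z_β) · √((σ₁²+σ₂²)/n)
  = (2.326 + 1.036) · √(13.52/776)
  = 3.362 · √0.01742
  = 3.362 · 0.1320
  = 0.4438

Minimum detectable difference ≈ 0.44 years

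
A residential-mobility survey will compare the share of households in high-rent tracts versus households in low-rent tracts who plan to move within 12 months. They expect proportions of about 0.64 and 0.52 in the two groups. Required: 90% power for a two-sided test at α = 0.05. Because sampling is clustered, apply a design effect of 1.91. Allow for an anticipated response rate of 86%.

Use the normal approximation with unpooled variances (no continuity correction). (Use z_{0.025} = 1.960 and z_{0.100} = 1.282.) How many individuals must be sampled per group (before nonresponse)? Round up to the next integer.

n = 779 per group

n = (z_{α/2} + z_β)² · [p₁(1−p₁) + p₂(1−p₂)] / (p₁ − p₂)²
  = (1.960 + 1.282)² · (0.64·0.36 + 0.52·0.48) / (0.12)²
  = (3.242)² · (0.2304 + 0.2496) / 0.0144
  = 10.5106 · 0.4800 / 0.0144
  = 350.35
Design effect: 1.91 × 350.35 = 669.17.
Adjust for 86% response: 669.17 / 0.86 = 778.11.
Round up → n = 779 per group.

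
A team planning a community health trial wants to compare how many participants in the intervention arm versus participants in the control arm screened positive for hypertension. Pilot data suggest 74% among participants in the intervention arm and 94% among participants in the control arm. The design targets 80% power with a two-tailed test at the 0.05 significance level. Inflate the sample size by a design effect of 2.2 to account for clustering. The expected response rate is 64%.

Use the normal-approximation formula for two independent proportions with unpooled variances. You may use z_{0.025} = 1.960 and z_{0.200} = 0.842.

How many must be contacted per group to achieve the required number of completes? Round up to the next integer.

n = 168 per group

n = (z_{α/2} + z_β)² · [p₁(1−p₁) + p₂(1−p₂)] / (p₁ − p₂)²
  = (1.960 + 0.842)² · (0.74·0.26 + 0.94·0.06) / (-0.20)²
  = (2.802)² · (0.1924 + 0.0564) / 0.0400
  = 7.8512 · 0.2488 / 0.0400
  = 48.83
Design effect: 2.2 × 48.83 = 107.44.
Adjust for 64% response: 107.44 / 0.64 = 167.87.
Round up → n = 168 per group.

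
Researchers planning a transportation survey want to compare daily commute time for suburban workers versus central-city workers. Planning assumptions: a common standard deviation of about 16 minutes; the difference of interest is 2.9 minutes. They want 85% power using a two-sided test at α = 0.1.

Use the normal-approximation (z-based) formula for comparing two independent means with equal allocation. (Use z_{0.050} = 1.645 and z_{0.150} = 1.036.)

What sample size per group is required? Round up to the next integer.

n = 438 per group

n = (z_{α/2} + z_β)² · (σ₁² + σ₂²) / δ²
  = (1.645 + 1.036)² · (2·16² = 512) / 2.9²
  = 7.1878 · 512 / 8.41
  = 437.59
Round up → n = 438 per group.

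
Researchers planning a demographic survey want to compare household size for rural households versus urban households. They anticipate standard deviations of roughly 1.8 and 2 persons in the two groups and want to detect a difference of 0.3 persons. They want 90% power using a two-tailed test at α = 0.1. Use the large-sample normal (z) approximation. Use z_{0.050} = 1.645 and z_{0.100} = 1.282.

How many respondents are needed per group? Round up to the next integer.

n = 690 per group

n = (z_{α/2} + z_β)² · (σ₁² + σ₂²) / δ²
  = (1.645 + 1.282)² · (1.8² + 2² = 7.24) / 0.3²
  = 8.5673 · 7.24 / 0.09
  = 689.19
Round up → n = 690 per group.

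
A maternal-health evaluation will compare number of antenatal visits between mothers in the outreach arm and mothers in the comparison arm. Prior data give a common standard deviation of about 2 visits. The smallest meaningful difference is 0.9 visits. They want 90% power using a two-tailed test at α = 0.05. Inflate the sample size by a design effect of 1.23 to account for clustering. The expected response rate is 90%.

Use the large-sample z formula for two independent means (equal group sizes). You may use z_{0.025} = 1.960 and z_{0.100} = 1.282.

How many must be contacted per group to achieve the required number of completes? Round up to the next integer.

n = 142 per group

n = (z_{α/2} + z_β)² · (σ₁² + σ₂²) / δ²
  = (1.960 + 1.282)² · (2·2² = 8) / 0.9²
  = 10.5106 · 8 / 0.81
  = 103.81
Design effect: 1.23 × 103.81 = 127.68.
Adjust for 90% response: 127.68 / 0.90 = 141.87.
Round up → n = 142 per group.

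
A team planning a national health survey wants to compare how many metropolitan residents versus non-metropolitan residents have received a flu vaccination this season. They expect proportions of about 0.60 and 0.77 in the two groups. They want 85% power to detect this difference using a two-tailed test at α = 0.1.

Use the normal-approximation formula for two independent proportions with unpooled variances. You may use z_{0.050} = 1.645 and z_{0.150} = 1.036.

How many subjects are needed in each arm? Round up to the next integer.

n = (z_{α/2} + z_β)² · [p₁(1−p₁) + p₂(1−p₂)] / (p₁ − p₂)²
  = (1.645 + 1.036)² · (0.60·0.40 + 0.77·0.23) / (-0.17)²
  = (2.681)² · (0.2400 + 0.1771) / 0.0289
  = 7.1878 · 0.4171 / 0.0289
  = 103.74
Round up → n = 104 per group.

n = 104 per group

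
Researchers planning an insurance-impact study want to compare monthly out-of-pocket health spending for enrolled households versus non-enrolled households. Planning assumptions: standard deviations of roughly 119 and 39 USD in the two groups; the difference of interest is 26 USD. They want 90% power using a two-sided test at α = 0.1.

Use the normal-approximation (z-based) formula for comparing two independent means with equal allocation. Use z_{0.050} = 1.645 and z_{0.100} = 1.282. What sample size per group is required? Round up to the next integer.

n = 199 per group

n = (z_{α/2} + z_β)² · (σ₁² + σ₂²) / δ²
  = (1.645 + 1.282)² · (119² + 39² = 15682) / 26²
  = 8.5673 · 15682 / 676
  = 198.75
Round up → n = 199 per group.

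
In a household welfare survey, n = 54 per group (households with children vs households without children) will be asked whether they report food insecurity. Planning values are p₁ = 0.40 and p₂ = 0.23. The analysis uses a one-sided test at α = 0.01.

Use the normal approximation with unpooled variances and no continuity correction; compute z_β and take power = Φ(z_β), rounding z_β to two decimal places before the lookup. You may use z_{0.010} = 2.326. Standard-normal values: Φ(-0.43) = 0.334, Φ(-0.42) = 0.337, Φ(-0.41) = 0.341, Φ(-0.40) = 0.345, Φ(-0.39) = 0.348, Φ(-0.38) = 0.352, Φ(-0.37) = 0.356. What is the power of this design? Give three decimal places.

Power ≈ 0.348

z_β = |p₁−p₂|·√(n/[p₁q₁+p₂q₂]) − z_α
    = 0.17 · √(54/0.4171) − 2.326
    = 0.17 · 11.3783 − 2.326
    = 1.9343 − 2.326 = -0.3917 → -0.39
Power = Φ(-0.39) = 0.348.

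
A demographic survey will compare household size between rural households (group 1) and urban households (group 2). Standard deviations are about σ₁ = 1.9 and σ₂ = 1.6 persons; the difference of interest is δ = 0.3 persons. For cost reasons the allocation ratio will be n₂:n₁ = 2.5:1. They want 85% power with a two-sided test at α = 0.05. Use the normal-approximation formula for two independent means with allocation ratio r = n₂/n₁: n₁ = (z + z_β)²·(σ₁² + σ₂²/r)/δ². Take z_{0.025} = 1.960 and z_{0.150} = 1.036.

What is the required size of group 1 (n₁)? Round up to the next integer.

n₁ = (z_{α/2} + z_β)² · (σ₁² + σ₂²/r) / δ²
   = (1.960 + 1.036)² · (1.9² + 1.6²/2.5) / 0.3²
   = 8.9760 · (3.61 + 1.024) / 0.09
   = 8.9760 · 4.634 / 0.09
   = 462.17
Round up → n₁ = 463; n₂ = r·n₁ = 2.5 × 463 = 1158.

n₁ = 463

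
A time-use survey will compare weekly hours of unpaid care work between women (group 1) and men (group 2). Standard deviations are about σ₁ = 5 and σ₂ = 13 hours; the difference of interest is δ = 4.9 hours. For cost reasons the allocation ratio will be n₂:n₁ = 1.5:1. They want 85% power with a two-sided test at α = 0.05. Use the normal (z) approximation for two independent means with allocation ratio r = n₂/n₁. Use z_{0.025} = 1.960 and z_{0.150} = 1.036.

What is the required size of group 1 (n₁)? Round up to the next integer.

n₁ = 52

n₁ = (z_{α/2} + z_β)² · (σ₁² + σ₂²/r) / δ²
   = (1.960 + 1.036)² · (5² + 13²/1.5) / 4.9²
   = 8.9760 · (25 + 112.6667) / 24.01
   = 8.9760 · 137.6667 / 24.01
   = 51.47
Round up → n₁ = 52; n₂ = r·n₁ = 1.5 × 52 = 78.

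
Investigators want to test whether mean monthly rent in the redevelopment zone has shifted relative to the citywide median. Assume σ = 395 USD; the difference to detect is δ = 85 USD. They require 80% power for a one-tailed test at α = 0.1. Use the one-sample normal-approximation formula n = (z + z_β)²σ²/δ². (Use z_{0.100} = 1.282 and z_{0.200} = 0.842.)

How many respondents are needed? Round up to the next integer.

n = 98

n = (z_α + z_β)² · σ² / δ²
  = (1.282 + 0.842)² · 395² / 85²
  = 4.5114 · 156025 / 7225
  = 97.42
Round up → n = 98.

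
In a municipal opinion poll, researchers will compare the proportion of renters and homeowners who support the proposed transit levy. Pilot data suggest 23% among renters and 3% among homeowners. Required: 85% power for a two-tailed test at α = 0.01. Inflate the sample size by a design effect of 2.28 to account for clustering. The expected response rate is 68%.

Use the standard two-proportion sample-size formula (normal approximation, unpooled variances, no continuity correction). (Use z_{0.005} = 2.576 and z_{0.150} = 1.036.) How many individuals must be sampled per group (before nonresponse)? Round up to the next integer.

n = 226 per group

n = (z_{α/2} + z_β)² · [p₁(1−p₁) + p₂(1−p₂)] / (p₁ − p₂)²
  = (2.576 + 1.036)² · (0.23·0.77 + 0.03·0.97) / (0.20)²
  = (3.612)² · (0.1771 + 0.0291) / 0.0400
  = 13.0465 · 0.2062 / 0.0400
  = 67.25
Design effect: 2.28 × 67.25 = 153.34.
Adjust for 68% response: 153.34 / 0.68 = 225.50.
Round up → n = 226 per group.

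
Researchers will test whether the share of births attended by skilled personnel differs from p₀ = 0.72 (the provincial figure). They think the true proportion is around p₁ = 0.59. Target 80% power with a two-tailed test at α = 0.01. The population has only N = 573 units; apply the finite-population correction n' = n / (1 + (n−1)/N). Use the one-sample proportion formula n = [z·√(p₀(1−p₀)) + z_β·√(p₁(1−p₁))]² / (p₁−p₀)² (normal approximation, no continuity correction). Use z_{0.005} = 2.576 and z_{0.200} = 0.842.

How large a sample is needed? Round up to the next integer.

n = 117

n = [z_{α/2}·√(p₀q₀) + z_β·√(p₁q₁)]² / (p₁ − p₀)²
  = [2.576·√(0.72·0.28) + 0.842·√(0.59·0.41)]² / (-0.13)²
  = [2.576·0.4490 + 0.842·0.4918]² / 0.0169
  = [1.5707]² / 0.0169
  = 145.99
Finite-population correction (N = 573): 145.99 / (1 + (145.99 − 1)/573) = 116.51.
Round up → n = 117.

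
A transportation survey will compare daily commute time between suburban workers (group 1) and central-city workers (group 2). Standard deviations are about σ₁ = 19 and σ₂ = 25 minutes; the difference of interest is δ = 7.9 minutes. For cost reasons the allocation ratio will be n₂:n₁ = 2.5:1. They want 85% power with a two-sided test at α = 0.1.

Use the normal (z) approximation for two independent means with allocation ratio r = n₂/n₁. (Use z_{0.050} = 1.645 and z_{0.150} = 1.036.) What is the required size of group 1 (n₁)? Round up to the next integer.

n₁ = (z_{α/2} + z_β)² · (σ₁² + σ₂²/r) / δ²
   = (1.645 + 1.036)² · (19² + 25²/2.5) / 7.9²
   = 7.1878 · (361 + 250) / 62.41
   = 7.1878 · 611 / 62.41
   = 70.37
Round up → n₁ = 71; n₂ = r·n₁ = 2.5 × 71 = 178.

n₁ = 71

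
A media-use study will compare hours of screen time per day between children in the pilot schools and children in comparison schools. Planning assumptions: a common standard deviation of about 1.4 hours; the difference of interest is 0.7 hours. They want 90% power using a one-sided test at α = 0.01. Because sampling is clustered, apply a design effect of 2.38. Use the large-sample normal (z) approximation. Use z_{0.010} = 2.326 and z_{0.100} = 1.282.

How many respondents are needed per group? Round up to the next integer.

n = 248 per group

n = (z_α + z_β)² · (σ₁² + σ₂²) / δ²
  = (2.326 + 1.282)² · (2·1.4² = 3.92) / 0.7²
  = 13.0177 · 3.92 / 0.49
  = 104.14
Design effect: 2.38 × 104.14 = 247.86.
Round up → n = 248 per group.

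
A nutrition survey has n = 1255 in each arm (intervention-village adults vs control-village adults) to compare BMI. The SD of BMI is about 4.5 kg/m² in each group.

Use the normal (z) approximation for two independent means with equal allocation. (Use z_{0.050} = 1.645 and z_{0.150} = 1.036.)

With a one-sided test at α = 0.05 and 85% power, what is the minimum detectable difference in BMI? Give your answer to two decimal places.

Minimum detectable difference ≈ 0.48 kg/m²

δ = (z_α + z_β) · √((σ₁²+σ₂²)/n)
  = (1.645 + 1.036) · √(40.5/1255)
  = 2.681 · √0.03227
  = 2.681 · 0.1796
  = 0.4816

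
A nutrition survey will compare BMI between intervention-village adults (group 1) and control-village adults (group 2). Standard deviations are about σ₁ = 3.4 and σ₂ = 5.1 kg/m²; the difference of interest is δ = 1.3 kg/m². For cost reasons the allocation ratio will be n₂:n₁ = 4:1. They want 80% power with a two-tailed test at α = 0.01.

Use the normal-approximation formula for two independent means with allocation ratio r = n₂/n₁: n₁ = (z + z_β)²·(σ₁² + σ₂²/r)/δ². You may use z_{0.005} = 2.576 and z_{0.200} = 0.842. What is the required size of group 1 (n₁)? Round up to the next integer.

n₁ = (z_{α/2} + z_β)² · (σ₁² + σ₂²/r) / δ²
   = (2.576 + 0.842)² · (3.4² + 5.1²/4) / 1.3²
   = 11.6827 · (11.56 + 6.5025) / 1.69
   = 11.6827 · 18.0625 / 1.69
   = 124.86
Round up → n₁ = 125; n₂ = r·n₁ = 4 × 125 = 500.

n₁ = 125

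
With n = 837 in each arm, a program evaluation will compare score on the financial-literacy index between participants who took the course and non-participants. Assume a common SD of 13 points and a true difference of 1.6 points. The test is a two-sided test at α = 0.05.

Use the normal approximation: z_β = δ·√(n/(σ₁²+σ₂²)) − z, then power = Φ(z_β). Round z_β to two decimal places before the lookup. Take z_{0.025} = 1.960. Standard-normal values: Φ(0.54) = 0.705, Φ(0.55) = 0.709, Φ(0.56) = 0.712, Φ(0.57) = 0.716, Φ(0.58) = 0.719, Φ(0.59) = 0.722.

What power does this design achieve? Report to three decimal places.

Power ≈ 0.712

z_β = δ·√(n/(σ₁²+σ₂²)) − z_{α/2}
    = 1.6 · √(837/338) − 1.960
    = 1.6 · 1.57364 − 1.960
    = 2.5178 − 1.960 = 0.5578 → 0.56
Power = Φ(0.56) = 0.712.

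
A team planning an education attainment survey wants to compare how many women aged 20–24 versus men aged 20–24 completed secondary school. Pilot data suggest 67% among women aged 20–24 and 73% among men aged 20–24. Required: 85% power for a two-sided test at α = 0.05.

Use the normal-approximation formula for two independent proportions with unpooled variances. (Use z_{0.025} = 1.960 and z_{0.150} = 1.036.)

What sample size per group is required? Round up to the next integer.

n = (z_{α/2} + z_β)² · [p₁(1−p₁) + p₂(1−p₂)] / (p₁ − p₂)²
  = (1.960 + 1.036)² · (0.67·0.33 + 0.73·0.27) / (-0.06)²
  = (2.996)² · (0.2211 + 0.1971) / 0.0036
  = 8.9760 · 0.4182 / 0.0036
  = 1042.71
Round up → n = 1043 per group.

n = 1043 per group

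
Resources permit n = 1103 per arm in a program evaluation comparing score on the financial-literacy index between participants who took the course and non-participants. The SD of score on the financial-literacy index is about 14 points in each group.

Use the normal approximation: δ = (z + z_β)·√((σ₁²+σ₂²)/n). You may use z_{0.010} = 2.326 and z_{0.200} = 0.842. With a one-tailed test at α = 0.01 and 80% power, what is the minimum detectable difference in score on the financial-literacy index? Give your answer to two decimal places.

δ = (z_α + z_β) · √((σ₁²+σ₂²)/n)
  = (2.326 + 0.842) · √(392/1103)
  = 3.168 · √0.35539
  = 3.168 · 0.5961
  = 1.8886

Minimum detectable difference ≈ 1.89 points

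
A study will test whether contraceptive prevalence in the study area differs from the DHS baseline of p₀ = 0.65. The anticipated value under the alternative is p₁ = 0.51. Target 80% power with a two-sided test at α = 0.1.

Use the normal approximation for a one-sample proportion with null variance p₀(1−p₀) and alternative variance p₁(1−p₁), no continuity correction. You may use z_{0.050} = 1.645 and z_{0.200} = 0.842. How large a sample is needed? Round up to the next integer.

n = [z_{α/2}·√(p₀q₀) + z_β·√(p₁q₁)]² / (p₁ − p₀)²
  = [1.645·√(0.65·0.35) + 0.842·√(0.51·0.49)]² / (-0.14)²
  = [1.645·0.4770 + 0.842·0.4999]² / 0.0196
  = [1.2055]² / 0.0196
  = 74.15
Round up → n = 75.

n = 75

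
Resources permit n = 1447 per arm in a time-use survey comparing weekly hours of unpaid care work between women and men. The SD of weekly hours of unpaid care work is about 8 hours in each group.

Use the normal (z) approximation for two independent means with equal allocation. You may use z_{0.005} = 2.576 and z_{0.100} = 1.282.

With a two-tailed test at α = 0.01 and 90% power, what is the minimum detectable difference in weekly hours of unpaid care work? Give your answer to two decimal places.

Minimum detectable difference ≈ 1.15 hours

δ = (z_{α/2} + z_β) · √((σ₁²+σ₂²)/n)
  = (2.576 + 1.282) · √(128/1447)
  = 3.858 · √0.08846
  = 3.858 · 0.2974
  = 1.1474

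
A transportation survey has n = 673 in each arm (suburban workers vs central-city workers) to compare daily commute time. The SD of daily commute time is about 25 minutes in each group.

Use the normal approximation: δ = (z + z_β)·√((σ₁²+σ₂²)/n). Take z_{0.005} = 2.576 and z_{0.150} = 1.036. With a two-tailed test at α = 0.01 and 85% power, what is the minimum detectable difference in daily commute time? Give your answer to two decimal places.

δ = (z_{α/2} + z_β) · √((σ₁²+σ₂²)/n)
  = (2.576 + 1.036) · √(1250/673)
  = 3.612 · √1.8574
  = 3.612 · 1.3628
  = 4.9226

Minimum detectable difference ≈ 4.92 minutes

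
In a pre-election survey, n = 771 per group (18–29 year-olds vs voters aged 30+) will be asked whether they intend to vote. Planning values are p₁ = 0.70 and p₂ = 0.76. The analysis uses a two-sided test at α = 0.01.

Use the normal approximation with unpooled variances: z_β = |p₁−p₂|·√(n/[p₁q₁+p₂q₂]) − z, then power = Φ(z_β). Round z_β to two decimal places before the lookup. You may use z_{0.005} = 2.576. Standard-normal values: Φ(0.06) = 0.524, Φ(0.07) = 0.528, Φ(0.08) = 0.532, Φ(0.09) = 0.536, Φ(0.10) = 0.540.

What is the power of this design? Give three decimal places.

z_β = |p₁−p₂|·√(n/[p₁q₁+p₂q₂]) − z_{α/2}
    = 0.06 · √(771/0.3924) − 2.576
    = 0.06 · 44.3264 − 2.576
    = 2.6596 − 2.576 = 0.0836 → 0.08
Power = Φ(0.08) = 0.532.

Power ≈ 0.532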